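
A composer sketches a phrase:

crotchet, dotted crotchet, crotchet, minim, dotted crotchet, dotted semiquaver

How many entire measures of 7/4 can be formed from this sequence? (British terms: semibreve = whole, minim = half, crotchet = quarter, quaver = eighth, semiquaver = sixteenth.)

1

One bar of 7/4 = 56 thirty-second notes.
Express everything in thirty-second notes: crotchet = 8; dotted crotchet = 12; crotchet = 8; minim = 16; dotted crotchet = 12; dotted semiquaver = 3.
Total: 8 + 12 + 8 + 16 + 12 + 3 = 59.
59 ÷ 56 = 1 complete bar with 3 left over.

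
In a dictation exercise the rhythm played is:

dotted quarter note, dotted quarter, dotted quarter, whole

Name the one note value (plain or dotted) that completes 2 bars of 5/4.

2 bars of 5/4 = 20 eighth notes.
Working in eighth notes: dotted quarter note = 3; dotted quarter = 3; dotted quarter = 3; whole = 8.
Altogether 3 + 3 + 3 + 8 = 17.
Remaining: 20 − 17 = 3 eighth notes, which is a dotted quarter note.

dotted quarter note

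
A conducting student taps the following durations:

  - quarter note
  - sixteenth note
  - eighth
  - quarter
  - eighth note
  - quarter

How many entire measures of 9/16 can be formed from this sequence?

1

One bar of 9/16 = 9 sixteenth notes.
Convert each value to sixteenth notes: quarter note = 4; sixteenth note = 1; eighth = 2; quarter = 4; eighth note = 2; quarter = 4.
Adding: 4 + 1 + 2 + 4 + 2 + 4 = 17.
17 ÷ 9 = 1 complete bar with 8 left over.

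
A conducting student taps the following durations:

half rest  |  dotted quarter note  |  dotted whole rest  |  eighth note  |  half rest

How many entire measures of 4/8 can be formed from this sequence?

One bar of 4/8 = 4 eighth notes.
Convert each value to eighth notes: half rest = 4; dotted quarter note = 3; dotted whole rest = 12; eighth note = 1; half rest = 4.
Total: 4 + 3 + 12 + 1 + 4 = 24.
24 ÷ 4 = 6 complete bars with 0 left over.

6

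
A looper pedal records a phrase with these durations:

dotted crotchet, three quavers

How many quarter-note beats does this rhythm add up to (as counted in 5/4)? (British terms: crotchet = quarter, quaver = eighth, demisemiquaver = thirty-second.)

3

One quarter-note beat = 2 eighth notes.
Convert each value to eighth notes: dotted crotchet = 3; quaver = 1; quaver = 1; quaver = 1.
Altogether 3 + 1 + 1 + 1 = 6.
6 ÷ 2 = 3 beats.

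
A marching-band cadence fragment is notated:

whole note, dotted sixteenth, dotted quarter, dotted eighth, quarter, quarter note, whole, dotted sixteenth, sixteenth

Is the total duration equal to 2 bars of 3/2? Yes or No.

One bar of 3/2 = 48 thirty-second notes, so 2 bars = 96.
Express everything in thirty-second notes: whole note = 32; dotted sixteenth = 3; dotted quarter = 12; dotted eighth = 6; quarter = 8; quarter note = 8; whole = 32; dotted sixteenth = 3; sixteenth = 2.
Sum: 32 + 3 + 12 + 6 + 8 + 8 + 32 + 3 + 2 = 106.
106 exceeds 96, so the answer is No.

No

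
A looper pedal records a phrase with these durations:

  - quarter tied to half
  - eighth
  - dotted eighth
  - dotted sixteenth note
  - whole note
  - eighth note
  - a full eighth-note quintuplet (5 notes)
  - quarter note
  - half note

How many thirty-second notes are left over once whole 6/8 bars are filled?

17

One bar of 6/8 = 24 thirty-second notes.
Express everything in thirty-second notes: quarter tied to half (quarter + half) = 24; eighth = 4; dotted eighth = 6; dotted sixteenth note = 3; whole note = 32; eighth note = 4; a full eighth-note quintuplet (5 notes) (five quintuplet eighths span one half) = 16; quarter note = 8; half note = 16.
Altogether 24 + 4 + 6 + 3 + 32 + 4 + 16 + 8 + 16 = 113.
113 ÷ 24 = 4 complete bars with 17 thirty-second notes remaining.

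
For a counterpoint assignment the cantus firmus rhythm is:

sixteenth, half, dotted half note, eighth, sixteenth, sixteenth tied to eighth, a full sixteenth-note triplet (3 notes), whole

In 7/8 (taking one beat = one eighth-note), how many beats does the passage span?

One eighth-note beat = 2 sixteenth notes.
Convert each value to sixteenth notes: sixteenth = 1; half = 8; dotted half note = 12; eighth = 2; sixteenth = 1; sixteenth tied to eighth (sixteenth + eighth) = 3; a full sixteenth-note triplet (3 notes) (three triplet sixteenths span one eighth) = 2; whole = 16.
Adding: 1 + 8 + 12 + 2 + 1 + 3 + 2 + 16 = 45.
45 ÷ 2 = 22.5 beats.

22.5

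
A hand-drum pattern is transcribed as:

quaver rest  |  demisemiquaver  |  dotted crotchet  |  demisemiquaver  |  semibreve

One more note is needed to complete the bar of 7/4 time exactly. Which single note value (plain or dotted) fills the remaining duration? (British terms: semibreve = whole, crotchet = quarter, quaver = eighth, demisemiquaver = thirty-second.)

The bar of 7/4 = 56 thirty-second notes.
Each duration in thirty-second notes: quaver rest = 4; demisemiquaver = 1; dotted crotchet = 12; demisemiquaver = 1; semibreve = 32.
Sum: 4 + 1 + 12 + 1 + 32 = 50.
Remaining: 56 − 50 = 6 thirty-second notes, which is a dotted eighth note.

dotted eighth note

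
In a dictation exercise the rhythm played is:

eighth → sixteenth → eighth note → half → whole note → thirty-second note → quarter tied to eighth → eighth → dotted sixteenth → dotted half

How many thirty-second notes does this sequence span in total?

Working in thirty-second notes: eighth = 4; sixteenth = 2; eighth note = 4; half = 16; whole note = 32; thirty-second note = 1; quarter tied to eighth (quarter + eighth) = 12; eighth = 4; dotted sixteenth = 3; dotted half = 24.
Adding: 4 + 2 + 4 + 16 + 32 + 1 + 12 + 4 + 3 + 24 = 102 thirty-second notes.

102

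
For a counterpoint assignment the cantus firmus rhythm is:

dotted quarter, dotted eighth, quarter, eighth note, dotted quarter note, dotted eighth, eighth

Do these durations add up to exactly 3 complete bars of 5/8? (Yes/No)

No

One bar of 5/8 = 10 sixteenth notes, so 3 bars = 30.
In sixteenth notes: dotted quarter = 6; dotted eighth = 3; quarter = 4; eighth note = 2; dotted quarter note = 6; dotted eighth = 3; eighth = 2.
Sum: 6 + 3 + 4 + 2 + 6 + 3 + 2 = 26.
26 falls short of 30, so the answer is No.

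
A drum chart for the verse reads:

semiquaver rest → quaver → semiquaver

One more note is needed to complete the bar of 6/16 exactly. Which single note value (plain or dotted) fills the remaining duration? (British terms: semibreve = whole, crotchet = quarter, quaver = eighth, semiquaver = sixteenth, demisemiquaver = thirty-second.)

The bar of 6/16 = 6 sixteenth notes.
In sixteenth notes: semiquaver rest = 1; quaver = 2; semiquaver = 1.
Altogether 1 + 2 + 1 = 4.
Remaining: 6 − 4 = 2 sixteenth notes, which is a eighth note.

eighth note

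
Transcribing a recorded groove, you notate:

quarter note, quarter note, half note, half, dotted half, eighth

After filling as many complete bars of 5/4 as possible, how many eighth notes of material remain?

9

One bar of 5/4 = 10 eighth notes.
Convert each value to eighth notes: quarter note = 2; quarter note = 2; half note = 4; half = 4; dotted half = 6; eighth = 1.
Altogether 2 + 2 + 4 + 4 + 6 + 1 = 19.
19 ÷ 10 = 1 complete bar with 9 eighth notes remaining.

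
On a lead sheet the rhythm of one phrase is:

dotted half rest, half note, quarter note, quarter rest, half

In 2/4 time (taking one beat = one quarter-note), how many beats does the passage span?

One quarter-note beat = 2 eighth notes.
Each duration in eighth notes: dotted half rest = 6; half note = 4; quarter note = 2; quarter rest = 2; half = 4.
Total: 6 + 4 + 2 + 2 + 4 = 18.
18 ÷ 2 = 9 beats.

9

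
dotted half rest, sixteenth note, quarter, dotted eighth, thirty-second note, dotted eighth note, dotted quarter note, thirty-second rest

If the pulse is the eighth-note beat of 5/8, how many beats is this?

15

One eighth-note beat = 4 thirty-second notes.
In thirty-second notes: dotted half rest = 24; sixteenth note = 2; quarter = 8; dotted eighth = 6; thirty-second note = 1; dotted eighth note = 6; dotted quarter note = 12; thirty-second rest = 1.
Adding: 24 + 2 + 8 + 6 + 1 + 6 + 12 + 1 = 60.
60 ÷ 4 = 15 beats.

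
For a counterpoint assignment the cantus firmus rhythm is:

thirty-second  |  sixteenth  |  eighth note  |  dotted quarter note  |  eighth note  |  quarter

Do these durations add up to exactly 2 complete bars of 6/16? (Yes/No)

No

One bar of 6/16 = 12 thirty-second notes, so 2 bars = 24.
Express everything in thirty-second notes: thirty-second = 1; sixteenth = 2; eighth note = 4; dotted quarter note = 12; eighth note = 4; quarter = 8.
Total: 1 + 2 + 4 + 12 + 4 + 8 = 31.
31 exceeds 24, so the answer is No.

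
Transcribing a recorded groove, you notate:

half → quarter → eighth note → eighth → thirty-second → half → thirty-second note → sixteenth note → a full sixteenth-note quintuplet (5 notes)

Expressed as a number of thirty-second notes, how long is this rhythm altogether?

Working in thirty-second notes: half = 16; quarter = 8; eighth note = 4; eighth = 4; thirty-second = 1; half = 16; thirty-second note = 1; sixteenth note = 2; a full sixteenth-note quintuplet (5 notes) (five quintuplet sixteenths span one quarter) = 8.
Total: 16 + 8 + 4 + 4 + 1 + 16 + 1 + 2 + 8 = 60 thirty-second notes.

60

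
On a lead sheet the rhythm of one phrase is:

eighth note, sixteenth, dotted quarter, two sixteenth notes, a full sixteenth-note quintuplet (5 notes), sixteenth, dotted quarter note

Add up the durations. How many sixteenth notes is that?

In sixteenth notes: eighth note = 2; sixteenth = 1; dotted quarter = 6; sixteenth note = 1; sixteenth note = 1; a full sixteenth-note quintuplet (5 notes) (five quintuplet sixteenths span one quarter) = 4; sixteenth = 1; dotted quarter note = 6.
Total: 2 + 1 + 6 + 1 + 1 + 4 + 1 + 6 = 22 sixteenth notes.

22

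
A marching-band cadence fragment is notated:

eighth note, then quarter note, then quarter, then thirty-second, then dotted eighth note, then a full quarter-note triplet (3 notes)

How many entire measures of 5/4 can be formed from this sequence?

1

One bar of 5/4 = 40 thirty-second notes.
Express everything in thirty-second notes: eighth note = 4; quarter note = 8; quarter = 8; thirty-second = 1; dotted eighth note = 6; a full quarter-note triplet (3 notes) (three triplet quarters span one half) = 16.
Altogether 4 + 8 + 8 + 1 + 6 + 16 = 43.
43 ÷ 40 = 1 complete bar with 3 left over.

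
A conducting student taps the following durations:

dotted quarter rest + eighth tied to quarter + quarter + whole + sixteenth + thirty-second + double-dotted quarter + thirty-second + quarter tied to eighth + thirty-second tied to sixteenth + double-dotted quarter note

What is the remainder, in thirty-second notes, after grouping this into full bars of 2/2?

One bar of 2/2 = 32 thirty-second notes.
In thirty-second notes: dotted quarter rest = 12; eighth tied to quarter (eighth + quarter) = 12; quarter = 8; whole = 32; sixteenth = 2; thirty-second = 1; double-dotted quarter = 14; thirty-second = 1; quarter tied to eighth (quarter + eighth) = 12; thirty-second tied to sixteenth (thirty-second + sixteenth) = 3; double-dotted quarter note = 14.
Total: 12 + 12 + 8 + 32 + 2 + 1 + 14 + 1 + 12 + 3 + 14 = 111.
111 ÷ 32 = 3 complete bars with 15 thirty-second notes remaining.

15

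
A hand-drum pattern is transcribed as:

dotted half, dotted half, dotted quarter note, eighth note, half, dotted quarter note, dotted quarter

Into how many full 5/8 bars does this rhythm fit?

One bar of 5/8 = 5 eighth notes.
Express everything in eighth notes: dotted half = 6; dotted half = 6; dotted quarter note = 3; eighth note = 1; half = 4; dotted quarter note = 3; dotted quarter = 3.
Altogether 6 + 6 + 3 + 1 + 4 + 3 + 3 = 26.
26 ÷ 5 = 5 complete bars with 1 left over.

5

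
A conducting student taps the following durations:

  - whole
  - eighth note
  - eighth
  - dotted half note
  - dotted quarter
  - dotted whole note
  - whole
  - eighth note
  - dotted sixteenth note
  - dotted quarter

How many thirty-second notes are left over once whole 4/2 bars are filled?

One bar of 4/2 = 64 thirty-second notes.
Convert each value to thirty-second notes: whole = 32; eighth note = 4; eighth = 4; dotted half note = 24; dotted quarter = 12; dotted whole note = 48; whole = 32; eighth note = 4; dotted sixteenth note = 3; dotted quarter = 12.
Adding: 32 + 4 + 4 + 24 + 12 + 48 + 32 + 4 + 3 + 12 = 175.
175 ÷ 64 = 2 complete bars with 47 thirty-second notes remaining.

47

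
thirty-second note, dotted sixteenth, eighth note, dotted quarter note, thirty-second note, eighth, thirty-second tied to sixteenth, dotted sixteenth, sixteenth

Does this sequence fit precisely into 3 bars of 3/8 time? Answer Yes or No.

One bar of 3/8 = 12 thirty-second notes, so 3 bars = 36.
In thirty-second notes: thirty-second note = 1; dotted sixteenth = 3; eighth note = 4; dotted quarter note = 12; thirty-second note = 1; eighth = 4; thirty-second tied to sixteenth (thirty-second + sixteenth) = 3; dotted sixteenth = 3; sixteenth = 2.
Total: 1 + 3 + 4 + 12 + 1 + 4 + 3 + 3 + 2 = 33.
33 falls short of 36, so the answer is No.

No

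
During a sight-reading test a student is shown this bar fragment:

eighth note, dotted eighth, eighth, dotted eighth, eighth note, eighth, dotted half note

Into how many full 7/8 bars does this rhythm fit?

One bar of 7/8 = 14 sixteenth notes.
Convert each value to sixteenth notes: eighth note = 2; dotted eighth = 3; eighth = 2; dotted eighth = 3; eighth note = 2; eighth = 2; dotted half note = 12.
Altogether 2 + 3 + 2 + 3 + 2 + 2 + 12 = 26.
26 ÷ 14 = 1 complete bar with 12 left over.

1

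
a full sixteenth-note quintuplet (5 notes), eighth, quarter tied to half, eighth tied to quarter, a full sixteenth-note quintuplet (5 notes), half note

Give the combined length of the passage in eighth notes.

18

Working in eighth notes: a full sixteenth-note quintuplet (5 notes) (five quintuplet sixteenths span one quarter) = 2; eighth = 1; quarter tied to half (quarter + half) = 6; eighth tied to quarter (eighth + quarter) = 3; a full sixteenth-note quintuplet (5 notes) (five quintuplet sixteenths span one quarter) = 2; half note = 4.
Total: 2 + 1 + 6 + 3 + 2 + 4 = 18 eighth notes.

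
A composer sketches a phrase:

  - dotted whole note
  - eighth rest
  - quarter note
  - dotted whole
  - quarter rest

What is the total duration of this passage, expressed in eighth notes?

Express everything in eighth notes: dotted whole note = 12; eighth rest = 1; quarter note = 2; dotted whole = 12; quarter rest = 2.
Adding: 12 + 1 + 2 + 12 + 2 = 29 eighth notes.

29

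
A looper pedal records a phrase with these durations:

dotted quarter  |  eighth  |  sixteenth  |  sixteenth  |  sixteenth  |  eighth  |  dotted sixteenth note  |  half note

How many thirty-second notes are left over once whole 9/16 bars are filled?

One bar of 9/16 = 18 thirty-second notes.
Each duration in thirty-second notes: dotted quarter = 12; eighth = 4; sixteenth = 2; sixteenth = 2; sixteenth = 2; eighth = 4; dotted sixteenth note = 3; half note = 16.
Total: 12 + 4 + 2 + 2 + 2 + 4 + 3 + 16 = 45.
45 ÷ 18 = 2 complete bars with 9 thirty-second notes remaining.

9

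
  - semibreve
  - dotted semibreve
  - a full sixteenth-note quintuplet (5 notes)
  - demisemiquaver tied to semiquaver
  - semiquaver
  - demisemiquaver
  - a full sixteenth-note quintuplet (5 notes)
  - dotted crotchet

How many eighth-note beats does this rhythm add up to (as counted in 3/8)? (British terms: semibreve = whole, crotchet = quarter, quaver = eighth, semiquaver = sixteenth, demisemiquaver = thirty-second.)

28.5

One eighth-note beat = 4 thirty-second notes.
Each duration in thirty-second notes: semibreve = 32; dotted semibreve = 48; a full sixteenth-note quintuplet (5 notes) (five quintuplet sixteenths span one quarter) = 8; demisemiquaver tied to semiquaver (demisemiquaver + semiquaver) = 3; semiquaver = 2; demisemiquaver = 1; a full sixteenth-note quintuplet (5 notes) (five quintuplet sixteenths span one quarter) = 8; dotted crotchet = 12.
Adding: 32 + 48 + 8 + 3 + 2 + 1 + 8 + 12 = 114.
114 ÷ 4 = 28.5 beats.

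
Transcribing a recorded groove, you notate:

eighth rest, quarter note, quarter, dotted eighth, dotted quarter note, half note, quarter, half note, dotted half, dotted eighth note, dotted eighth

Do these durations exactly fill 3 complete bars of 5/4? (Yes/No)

One bar of 5/4 = 20 sixteenth notes, so 3 bars = 60.
Working in sixteenth notes: eighth rest = 2; quarter note = 4; quarter = 4; dotted eighth = 3; dotted quarter note = 6; half note = 8; quarter = 4; half note = 8; dotted half = 12; dotted eighth note = 3; dotted eighth = 3.
Total: 2 + 4 + 4 + 3 + 6 + 8 + 4 + 8 + 12 + 3 + 3 = 57.
57 falls short of 60, so the answer is No.

No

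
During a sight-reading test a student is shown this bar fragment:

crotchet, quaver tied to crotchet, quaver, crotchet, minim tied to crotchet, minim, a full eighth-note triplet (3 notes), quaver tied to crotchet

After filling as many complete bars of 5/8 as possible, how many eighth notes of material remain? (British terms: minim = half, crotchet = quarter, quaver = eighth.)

One bar of 5/8 = 5 eighth notes.
Each duration in eighth notes: crotchet = 2; quaver tied to crotchet (quaver + crotchet) = 3; quaver = 1; crotchet = 2; minim tied to crotchet (minim + crotchet) = 6; minim = 4; a full eighth-note triplet (3 notes) (three triplet eighths span one quarter) = 2; quaver tied to crotchet (quaver + crotchet) = 3.
Adding: 2 + 3 + 1 + 2 + 6 + 4 + 2 + 3 = 23.
23 ÷ 5 = 4 complete bars with 3 eighth notes remaining.

3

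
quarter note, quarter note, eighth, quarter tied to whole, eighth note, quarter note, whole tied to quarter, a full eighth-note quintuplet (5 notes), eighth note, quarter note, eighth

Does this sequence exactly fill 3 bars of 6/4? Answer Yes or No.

One bar of 6/4 = 12 eighth notes, so 3 bars = 36.
In eighth notes: quarter note = 2; quarter note = 2; eighth = 1; quarter tied to whole (quarter + whole) = 10; eighth note = 1; quarter note = 2; whole tied to quarter (whole + quarter) = 10; a full eighth-note quintuplet (5 notes) (five quintuplet eighths span one half) = 4; eighth note = 1; quarter note = 2; eighth = 1.
Sum: 2 + 2 + 1 + 10 + 1 + 2 + 10 + 4 + 1 + 2 + 1 = 36.
36 equals 36, so the answer is Yes.

Yes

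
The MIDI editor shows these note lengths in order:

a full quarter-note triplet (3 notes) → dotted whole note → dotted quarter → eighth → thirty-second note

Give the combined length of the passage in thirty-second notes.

Each duration in thirty-second notes: a full quarter-note triplet (3 notes) (three triplet quarters span one half) = 16; dotted whole note = 48; dotted quarter = 12; eighth = 4; thirty-second note = 1.
Total: 16 + 48 + 12 + 4 + 1 = 81 thirty-second notes.

81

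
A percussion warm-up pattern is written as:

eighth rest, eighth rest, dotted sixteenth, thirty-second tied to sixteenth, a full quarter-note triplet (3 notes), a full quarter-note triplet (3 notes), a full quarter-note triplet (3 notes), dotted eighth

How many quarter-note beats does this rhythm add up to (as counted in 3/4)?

8.5

One quarter-note beat = 8 thirty-second notes.
Each duration in thirty-second notes: eighth rest = 4; eighth rest = 4; dotted sixteenth = 3; thirty-second tied to sixteenth (thirty-second + sixteenth) = 3; a full quarter-note triplet (3 notes) (three triplet quarters span one half) = 16; a full quarter-note triplet (3 notes) (three triplet quarters span one half) = 16; a full quarter-note triplet (3 notes) (three triplet quarters span one half) = 16; dotted eighth = 6.
Altogether 4 + 4 + 3 + 3 + 16 + 16 + 16 + 6 = 68.
68 ÷ 8 = 8.5 beats.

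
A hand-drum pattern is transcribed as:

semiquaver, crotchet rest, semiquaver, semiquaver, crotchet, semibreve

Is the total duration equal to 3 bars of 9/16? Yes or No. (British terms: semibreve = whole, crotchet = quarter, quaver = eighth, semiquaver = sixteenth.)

Yes

One bar of 9/16 = 9 sixteenth notes, so 3 bars = 27.
Working in sixteenth notes: semiquaver = 1; crotchet rest = 4; semiquaver = 1; semiquaver = 1; crotchet = 4; semibreve = 16.
Altogether 1 + 4 + 1 + 1 + 4 + 16 = 27.
27 equals 27, so the answer is Yes.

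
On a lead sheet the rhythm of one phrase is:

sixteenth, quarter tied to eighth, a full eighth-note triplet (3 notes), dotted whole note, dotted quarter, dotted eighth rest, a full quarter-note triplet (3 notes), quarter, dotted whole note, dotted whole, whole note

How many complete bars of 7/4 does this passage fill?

One bar of 7/4 = 28 sixteenth notes.
Convert each value to sixteenth notes: sixteenth = 1; quarter tied to eighth (quarter + eighth) = 6; a full eighth-note triplet (3 notes) (three triplet eighths span one quarter) = 4; dotted whole note = 24; dotted quarter = 6; dotted eighth rest = 3; a full quarter-note triplet (3 notes) (three triplet quarters span one half) = 8; quarter = 4; dotted whole note = 24; dotted whole = 24; whole note = 16.
Sum: 1 + 6 + 4 + 24 + 6 + 3 + 8 + 4 + 24 + 24 + 16 = 120.
120 ÷ 28 = 4 complete bars with 8 left over.

4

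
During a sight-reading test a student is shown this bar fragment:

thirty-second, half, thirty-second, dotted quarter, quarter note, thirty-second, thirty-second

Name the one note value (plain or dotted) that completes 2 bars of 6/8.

2 bars of 6/8 = 48 thirty-second notes.
Express everything in thirty-second notes: thirty-second = 1; half = 16; thirty-second = 1; dotted quarter = 12; quarter note = 8; thirty-second = 1; thirty-second = 1.
Altogether 1 + 16 + 1 + 12 + 8 + 1 + 1 = 40.
Remaining: 48 − 40 = 8 thirty-second notes, which is a quarter note.

quarter note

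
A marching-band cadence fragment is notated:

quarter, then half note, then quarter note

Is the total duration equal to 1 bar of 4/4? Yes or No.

One bar of 4/4 = 4 quarter notes.
Each duration in quarter notes: quarter = 1; half note = 2; quarter note = 1.
Total: 1 + 2 + 1 = 4.
4 equals 4, so the answer is Yes.

Yes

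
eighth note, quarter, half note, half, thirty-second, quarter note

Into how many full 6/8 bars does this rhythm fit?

2

One bar of 6/8 = 24 thirty-second notes.
In thirty-second notes: eighth note = 4; quarter = 8; half note = 16; half = 16; thirty-second = 1; quarter note = 8.
Total: 4 + 8 + 16 + 16 + 1 + 8 = 53.
53 ÷ 24 = 2 complete bars with 5 left over.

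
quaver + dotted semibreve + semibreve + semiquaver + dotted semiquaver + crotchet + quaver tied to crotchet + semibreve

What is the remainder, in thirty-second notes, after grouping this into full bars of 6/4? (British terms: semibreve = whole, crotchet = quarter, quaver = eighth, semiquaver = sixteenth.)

One bar of 6/4 = 48 thirty-second notes.
Working in thirty-second notes: quaver = 4; dotted semibreve = 48; semibreve = 32; semiquaver = 2; dotted semiquaver = 3; crotchet = 8; quaver tied to crotchet (quaver + crotchet) = 12; semibreve = 32.
Adding: 4 + 48 + 32 + 2 + 3 + 8 + 12 + 32 = 141.
141 ÷ 48 = 2 complete bars with 45 thirty-second notes remaining.

45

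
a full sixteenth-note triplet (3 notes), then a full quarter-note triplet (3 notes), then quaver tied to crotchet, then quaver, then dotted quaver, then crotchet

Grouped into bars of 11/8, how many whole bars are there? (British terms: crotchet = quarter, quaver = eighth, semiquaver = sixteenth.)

1

One bar of 11/8 = 22 sixteenth notes.
Each duration in sixteenth notes: a full sixteenth-note triplet (3 notes) (three triplet sixteenths span one eighth) = 2; a full quarter-note triplet (3 notes) (three triplet quarters span one half) = 8; quaver tied to crotchet (quaver + crotchet) = 6; quaver = 2; dotted quaver = 3; crotchet = 4.
Total: 2 + 8 + 6 + 2 + 3 + 4 = 25.
25 ÷ 22 = 1 complete bar with 3 left over.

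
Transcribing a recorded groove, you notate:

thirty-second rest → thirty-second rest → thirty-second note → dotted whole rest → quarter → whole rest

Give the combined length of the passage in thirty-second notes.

91

Express everything in thirty-second notes: thirty-second rest = 1; thirty-second rest = 1; thirty-second note = 1; dotted whole rest = 48; quarter = 8; whole rest = 32.
Altogether 1 + 1 + 1 + 48 + 8 + 32 = 91 thirty-second notes.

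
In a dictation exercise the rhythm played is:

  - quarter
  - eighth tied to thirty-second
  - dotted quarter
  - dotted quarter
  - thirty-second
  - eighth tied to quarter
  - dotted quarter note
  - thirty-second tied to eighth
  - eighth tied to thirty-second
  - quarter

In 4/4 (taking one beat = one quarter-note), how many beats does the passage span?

10

One quarter-note beat = 8 thirty-second notes.
In thirty-second notes: quarter = 8; eighth tied to thirty-second (eighth + thirty-second) = 5; dotted quarter = 12; dotted quarter = 12; thirty-second = 1; eighth tied to quarter (eighth + quarter) = 12; dotted quarter note = 12; thirty-second tied to eighth (thirty-second + eighth) = 5; eighth tied to thirty-second (eighth + thirty-second) = 5; quarter = 8.
Sum: 8 + 5 + 12 + 12 + 1 + 12 + 12 + 5 + 5 + 8 = 80.
80 ÷ 8 = 10 beats.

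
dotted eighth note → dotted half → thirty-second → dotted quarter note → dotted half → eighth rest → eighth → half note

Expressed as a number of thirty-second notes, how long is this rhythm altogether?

In thirty-second notes: dotted eighth note = 6; dotted half = 24; thirty-second = 1; dotted quarter note = 12; dotted half = 24; eighth rest = 4; eighth = 4; half note = 16.
Altogether 6 + 24 + 1 + 12 + 24 + 4 + 4 + 16 = 91 thirty-second notes.

91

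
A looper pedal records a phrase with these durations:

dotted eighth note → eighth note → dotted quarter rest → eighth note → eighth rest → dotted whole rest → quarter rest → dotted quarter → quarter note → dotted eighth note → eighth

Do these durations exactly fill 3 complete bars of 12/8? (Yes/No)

No

One bar of 12/8 = 24 sixteenth notes, so 3 bars = 72.
Working in sixteenth notes: dotted eighth note = 3; eighth note = 2; dotted quarter rest = 6; eighth note = 2; eighth rest = 2; dotted whole rest = 24; quarter rest = 4; dotted quarter = 6; quarter note = 4; dotted eighth note = 3; eighth = 2.
Adding: 3 + 2 + 6 + 2 + 2 + 24 + 4 + 6 + 4 + 3 + 2 = 58.
58 falls short of 72, so the answer is No.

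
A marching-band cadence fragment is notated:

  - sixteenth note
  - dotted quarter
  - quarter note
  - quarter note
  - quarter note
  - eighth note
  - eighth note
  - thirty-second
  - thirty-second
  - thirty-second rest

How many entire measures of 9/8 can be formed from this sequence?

1

One bar of 9/8 = 36 thirty-second notes.
Express everything in thirty-second notes: sixteenth note = 2; dotted quarter = 12; quarter note = 8; quarter note = 8; quarter note = 8; eighth note = 4; eighth note = 4; thirty-second = 1; thirty-second = 1; thirty-second rest = 1.
Total: 2 + 12 + 8 + 8 + 8 + 4 + 4 + 1 + 1 + 1 = 49.
49 ÷ 36 = 1 complete bar with 13 left over.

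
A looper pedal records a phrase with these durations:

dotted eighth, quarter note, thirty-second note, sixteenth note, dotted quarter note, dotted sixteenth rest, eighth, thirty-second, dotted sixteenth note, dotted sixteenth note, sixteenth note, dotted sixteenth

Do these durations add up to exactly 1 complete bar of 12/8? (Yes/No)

One bar of 12/8 = 48 thirty-second notes.
Working in thirty-second notes: dotted eighth = 6; quarter note = 8; thirty-second note = 1; sixteenth note = 2; dotted quarter note = 12; dotted sixteenth rest = 3; eighth = 4; thirty-second = 1; dotted sixteenth note = 3; dotted sixteenth note = 3; sixteenth note = 2; dotted sixteenth = 3.
Total: 6 + 8 + 1 + 2 + 12 + 3 + 4 + 1 + 3 + 3 + 2 + 3 = 48.
48 equals 48, so the answer is Yes.

Yes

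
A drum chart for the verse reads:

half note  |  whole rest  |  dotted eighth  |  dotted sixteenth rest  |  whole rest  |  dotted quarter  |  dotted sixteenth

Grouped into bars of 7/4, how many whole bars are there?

One bar of 7/4 = 56 thirty-second notes.
Each duration in thirty-second notes: half note = 16; whole rest = 32; dotted eighth = 6; dotted sixteenth rest = 3; whole rest = 32; dotted quarter = 12; dotted sixteenth = 3.
Sum: 16 + 32 + 6 + 3 + 32 + 12 + 3 = 104.
104 ÷ 56 = 1 complete bar with 48 left over.

1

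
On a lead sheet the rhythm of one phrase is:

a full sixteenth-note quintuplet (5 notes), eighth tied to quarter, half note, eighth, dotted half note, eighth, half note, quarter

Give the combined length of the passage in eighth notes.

23

Working in eighth notes: a full sixteenth-note quintuplet (5 notes) (five quintuplet sixteenths span one quarter) = 2; eighth tied to quarter (eighth + quarter) = 3; half note = 4; eighth = 1; dotted half note = 6; eighth = 1; half note = 4; quarter = 2.
Total: 2 + 3 + 4 + 1 + 6 + 1 + 4 + 2 = 23 eighth notes.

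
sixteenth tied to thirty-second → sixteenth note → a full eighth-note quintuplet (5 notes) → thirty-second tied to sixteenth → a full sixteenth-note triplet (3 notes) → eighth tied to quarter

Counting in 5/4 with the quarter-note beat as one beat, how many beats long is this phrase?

5

One quarter-note beat = 8 thirty-second notes.
Each duration in thirty-second notes: sixteenth tied to thirty-second (sixteenth + thirty-second) = 3; sixteenth note = 2; a full eighth-note quintuplet (5 notes) (five quintuplet eighths span one half) = 16; thirty-second tied to sixteenth (thirty-second + sixteenth) = 3; a full sixteenth-note triplet (3 notes) (three triplet sixteenths span one eighth) = 4; eighth tied to quarter (eighth + quarter) = 12.
Total: 3 + 2 + 16 + 3 + 4 + 12 = 40.
40 ÷ 8 = 5 beats.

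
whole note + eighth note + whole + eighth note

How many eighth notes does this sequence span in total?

18

Convert each value to eighth notes: whole note = 8; eighth note = 1; whole = 8; eighth note = 1.
Altogether 8 + 1 + 8 + 1 = 18 eighth notes.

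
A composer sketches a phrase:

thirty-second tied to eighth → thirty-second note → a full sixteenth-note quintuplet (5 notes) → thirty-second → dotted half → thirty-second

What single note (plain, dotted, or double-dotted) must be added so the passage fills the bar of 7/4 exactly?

half note

The bar of 7/4 = 56 thirty-second notes.
Convert each value to thirty-second notes: thirty-second tied to eighth (thirty-second + eighth) = 5; thirty-second note = 1; a full sixteenth-note quintuplet (5 notes) (five quintuplet sixteenths span one quarter) = 8; thirty-second = 1; dotted half = 24; thirty-second = 1.
Altogether 5 + 1 + 8 + 1 + 24 + 1 = 40.
Remaining: 56 − 40 = 16 thirty-second notes, which is a half note.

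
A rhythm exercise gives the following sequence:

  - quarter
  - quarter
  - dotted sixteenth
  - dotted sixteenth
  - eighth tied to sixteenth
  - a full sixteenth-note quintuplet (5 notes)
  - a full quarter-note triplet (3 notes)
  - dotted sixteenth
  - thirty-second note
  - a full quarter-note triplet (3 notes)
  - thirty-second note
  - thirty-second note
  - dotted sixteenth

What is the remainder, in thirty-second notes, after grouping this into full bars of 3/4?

5

One bar of 3/4 = 24 thirty-second notes.
Express everything in thirty-second notes: quarter = 8; quarter = 8; dotted sixteenth = 3; dotted sixteenth = 3; eighth tied to sixteenth (eighth + sixteenth) = 6; a full sixteenth-note quintuplet (5 notes) (five quintuplet sixteenths span one quarter) = 8; a full quarter-note triplet (3 notes) (three triplet quarters span one half) = 16; dotted sixteenth = 3; thirty-second note = 1; a full quarter-note triplet (3 notes) (three triplet quarters span one half) = 16; thirty-second note = 1; thirty-second note = 1; dotted sixteenth = 3.
Total: 8 + 8 + 3 + 3 + 6 + 8 + 16 + 3 + 1 + 16 + 1 + 1 + 3 = 77.
77 ÷ 24 = 3 complete bars with 5 thirty-second notes remaining.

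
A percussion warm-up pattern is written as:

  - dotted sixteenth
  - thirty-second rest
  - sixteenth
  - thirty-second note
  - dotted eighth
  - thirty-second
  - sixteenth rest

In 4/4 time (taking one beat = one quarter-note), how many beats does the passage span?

2

One quarter-note beat = 8 thirty-second notes.
In thirty-second notes: dotted sixteenth = 3; thirty-second rest = 1; sixteenth = 2; thirty-second note = 1; dotted eighth = 6; thirty-second = 1; sixteenth rest = 2.
Altogether 3 + 1 + 2 + 1 + 6 + 1 + 2 = 16.
16 ÷ 8 = 2 beats.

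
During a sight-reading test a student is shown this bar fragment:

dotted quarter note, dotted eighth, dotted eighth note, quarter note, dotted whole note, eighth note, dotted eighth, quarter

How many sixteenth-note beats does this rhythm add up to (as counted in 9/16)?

One sixteenth-note beat = 2 thirty-second notes.
Each duration in thirty-second notes: dotted quarter note = 12; dotted eighth = 6; dotted eighth note = 6; quarter note = 8; dotted whole note = 48; eighth note = 4; dotted eighth = 6; quarter = 8.
Total: 12 + 6 + 6 + 8 + 48 + 4 + 6 + 8 = 98.
98 ÷ 2 = 49 beats.

49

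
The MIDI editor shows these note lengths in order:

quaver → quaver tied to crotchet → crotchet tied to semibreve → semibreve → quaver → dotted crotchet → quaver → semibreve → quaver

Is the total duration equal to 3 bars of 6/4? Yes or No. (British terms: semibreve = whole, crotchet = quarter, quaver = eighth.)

One bar of 6/4 = 12 eighth notes, so 3 bars = 36.
Each duration in eighth notes: quaver = 1; quaver tied to crotchet (quaver + crotchet) = 3; crotchet tied to semibreve (crotchet + semibreve) = 10; semibreve = 8; quaver = 1; dotted crotchet = 3; quaver = 1; semibreve = 8; quaver = 1.
Altogether 1 + 3 + 10 + 8 + 1 + 3 + 1 + 8 + 1 = 36.
36 equals 36, so the answer is Yes.

Yes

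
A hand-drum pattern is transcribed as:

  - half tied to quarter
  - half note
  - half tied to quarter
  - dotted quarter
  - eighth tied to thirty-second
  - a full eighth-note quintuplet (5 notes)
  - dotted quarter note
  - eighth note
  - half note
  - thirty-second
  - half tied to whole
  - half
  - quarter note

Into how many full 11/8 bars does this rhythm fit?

One bar of 11/8 = 44 thirty-second notes.
Working in thirty-second notes: half tied to quarter (half + quarter) = 24; half note = 16; half tied to quarter (half + quarter) = 24; dotted quarter = 12; eighth tied to thirty-second (eighth + thirty-second) = 5; a full eighth-note quintuplet (5 notes) (five quintuplet eighths span one half) = 16; dotted quarter note = 12; eighth note = 4; half note = 16; thirty-second = 1; half tied to whole (half + whole) = 48; half = 16; quarter note = 8.
Sum: 24 + 16 + 24 + 12 + 5 + 16 + 12 + 4 + 16 + 1 + 48 + 16 + 8 = 202.
202 ÷ 44 = 4 complete bars with 26 left over.

4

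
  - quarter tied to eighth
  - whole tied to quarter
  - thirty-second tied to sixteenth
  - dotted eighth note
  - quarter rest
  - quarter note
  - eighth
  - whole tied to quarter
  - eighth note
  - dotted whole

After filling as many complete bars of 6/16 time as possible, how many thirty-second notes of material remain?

5

One bar of 6/16 = 12 thirty-second notes.
In thirty-second notes: quarter tied to eighth (quarter + eighth) = 12; whole tied to quarter (whole + quarter) = 40; thirty-second tied to sixteenth (thirty-second + sixteenth) = 3; dotted eighth note = 6; quarter rest = 8; quarter note = 8; eighth = 4; whole tied to quarter (whole + quarter) = 40; eighth note = 4; dotted whole = 48.
Sum: 12 + 40 + 3 + 6 + 8 + 8 + 4 + 40 + 4 + 48 = 173.
173 ÷ 12 = 14 complete bars with 5 thirty-second notes remaining.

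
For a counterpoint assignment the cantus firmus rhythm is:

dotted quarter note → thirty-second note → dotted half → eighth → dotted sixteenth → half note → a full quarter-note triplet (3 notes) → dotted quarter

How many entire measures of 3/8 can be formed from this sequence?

One bar of 3/8 = 12 thirty-second notes.
Each duration in thirty-second notes: dotted quarter note = 12; thirty-second note = 1; dotted half = 24; eighth = 4; dotted sixteenth = 3; half note = 16; a full quarter-note triplet (3 notes) (three triplet quarters span one half) = 16; dotted quarter = 12.
Sum: 12 + 1 + 24 + 4 + 3 + 16 + 16 + 12 = 88.
88 ÷ 12 = 7 complete bars with 4 left over.

7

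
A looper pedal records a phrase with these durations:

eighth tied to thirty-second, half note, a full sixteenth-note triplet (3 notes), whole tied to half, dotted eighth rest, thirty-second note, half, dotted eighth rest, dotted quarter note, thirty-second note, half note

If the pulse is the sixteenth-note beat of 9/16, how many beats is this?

65.5

One sixteenth-note beat = 2 thirty-second notes.
Express everything in thirty-second notes: eighth tied to thirty-second (eighth + thirty-second) = 5; half note = 16; a full sixteenth-note triplet (3 notes) (three triplet sixteenths span one eighth) = 4; whole tied to half (whole + half) = 48; dotted eighth rest = 6; thirty-second note = 1; half = 16; dotted eighth rest = 6; dotted quarter note = 12; thirty-second note = 1; half note = 16.
Altogether 5 + 16 + 4 + 48 + 6 + 1 + 16 + 6 + 12 + 1 + 16 = 131.
131 ÷ 2 = 65.5 beats.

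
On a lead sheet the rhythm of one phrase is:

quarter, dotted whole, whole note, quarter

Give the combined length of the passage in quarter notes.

In quarter notes: quarter = 1; dotted whole = 6; whole note = 4; quarter = 1.
Adding: 1 + 6 + 4 + 1 = 12 quarter notes.

12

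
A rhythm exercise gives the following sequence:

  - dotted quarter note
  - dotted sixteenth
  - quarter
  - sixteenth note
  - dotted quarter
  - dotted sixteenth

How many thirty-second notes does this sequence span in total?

40

Each duration in thirty-second notes: dotted quarter note = 12; dotted sixteenth = 3; quarter = 8; sixteenth note = 2; dotted quarter = 12; dotted sixteenth = 3.
Total: 12 + 3 + 8 + 2 + 12 + 3 = 40 thirty-second notes.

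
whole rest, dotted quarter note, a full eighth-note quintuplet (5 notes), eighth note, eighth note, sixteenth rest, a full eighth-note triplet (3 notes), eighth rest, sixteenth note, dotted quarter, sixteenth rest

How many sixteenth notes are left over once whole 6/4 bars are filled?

1

One bar of 6/4 = 24 sixteenth notes.
Express everything in sixteenth notes: whole rest = 16; dotted quarter note = 6; a full eighth-note quintuplet (5 notes) (five quintuplet eighths span one half) = 8; eighth note = 2; eighth note = 2; sixteenth rest = 1; a full eighth-note triplet (3 notes) (three triplet eighths span one quarter) = 4; eighth rest = 2; sixteenth note = 1; dotted quarter = 6; sixteenth rest = 1.
Altogether 16 + 6 + 8 + 2 + 2 + 1 + 4 + 2 + 1 + 6 + 1 = 49.
49 ÷ 24 = 2 complete bars with 1 sixteenth note remaining.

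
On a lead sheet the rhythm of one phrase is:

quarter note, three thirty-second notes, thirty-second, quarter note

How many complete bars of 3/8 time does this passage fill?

One bar of 3/8 = 12 thirty-second notes.
Working in thirty-second notes: quarter note = 8; thirty-second note = 1; thirty-second note = 1; thirty-second note = 1; thirty-second = 1; quarter note = 8.
Sum: 8 + 1 + 1 + 1 + 1 + 8 = 20.
20 ÷ 12 = 1 complete bar with 8 left over.

1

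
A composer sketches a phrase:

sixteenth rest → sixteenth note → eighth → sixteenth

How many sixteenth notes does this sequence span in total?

5

Each duration in sixteenth notes: sixteenth rest = 1; sixteenth note = 1; eighth = 2; sixteenth = 1.
Sum: 1 + 1 + 2 + 1 = 5 sixteenth notes.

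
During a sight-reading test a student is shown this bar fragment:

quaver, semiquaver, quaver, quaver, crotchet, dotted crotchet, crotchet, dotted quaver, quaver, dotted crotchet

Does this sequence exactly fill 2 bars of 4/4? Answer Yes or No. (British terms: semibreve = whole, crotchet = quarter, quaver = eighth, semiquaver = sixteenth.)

Yes

One bar of 4/4 = 16 sixteenth notes, so 2 bars = 32.
Working in sixteenth notes: quaver = 2; semiquaver = 1; quaver = 2; quaver = 2; crotchet = 4; dotted crotchet = 6; crotchet = 4; dotted quaver = 3; quaver = 2; dotted crotchet = 6.
Altogether 2 + 1 + 2 + 2 + 4 + 6 + 4 + 3 + 2 + 6 = 32.
32 equals 32, so the answer is Yes.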